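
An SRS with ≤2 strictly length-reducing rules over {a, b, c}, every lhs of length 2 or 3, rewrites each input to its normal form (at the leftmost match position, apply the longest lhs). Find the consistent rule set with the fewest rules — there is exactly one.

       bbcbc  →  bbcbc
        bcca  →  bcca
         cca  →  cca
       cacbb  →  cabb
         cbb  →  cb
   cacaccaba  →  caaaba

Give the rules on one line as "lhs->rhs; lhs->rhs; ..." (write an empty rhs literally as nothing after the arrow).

ac->a; cbb->cb

  | bbcbc
  | bcca
  | cca
  | cacbb => cabb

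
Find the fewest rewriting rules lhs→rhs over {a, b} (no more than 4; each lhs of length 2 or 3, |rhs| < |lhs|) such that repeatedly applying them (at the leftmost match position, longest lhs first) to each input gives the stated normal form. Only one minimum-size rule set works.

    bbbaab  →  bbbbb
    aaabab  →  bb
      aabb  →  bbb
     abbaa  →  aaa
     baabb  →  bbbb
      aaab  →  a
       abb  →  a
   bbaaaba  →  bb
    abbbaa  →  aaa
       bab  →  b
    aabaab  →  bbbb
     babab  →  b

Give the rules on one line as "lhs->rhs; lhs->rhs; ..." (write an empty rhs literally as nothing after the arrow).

aab->bb; ab->a; ba->; baa->bb

  | bbbaab => bbbbb
  | aaabab => abbab => abab => aab => bb
  | aabb => bbb
  | abbaa => abaa => aaa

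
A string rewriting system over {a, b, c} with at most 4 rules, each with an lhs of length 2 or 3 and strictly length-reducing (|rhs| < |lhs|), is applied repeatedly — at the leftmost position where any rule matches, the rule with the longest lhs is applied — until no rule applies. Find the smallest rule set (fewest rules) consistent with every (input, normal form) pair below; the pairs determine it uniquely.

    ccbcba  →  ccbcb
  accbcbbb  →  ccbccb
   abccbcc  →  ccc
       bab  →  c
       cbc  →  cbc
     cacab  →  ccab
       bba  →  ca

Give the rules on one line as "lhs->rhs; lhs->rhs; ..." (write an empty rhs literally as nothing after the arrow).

  | ccbcba => ccbcb
  | accbcbbb => ccbcbbb => ccbccb
  | abccbcc => abcbcc => abbcc => accc => ccc
  | bab => bb => c

abc->ab; ac->c; ba->b; bb->c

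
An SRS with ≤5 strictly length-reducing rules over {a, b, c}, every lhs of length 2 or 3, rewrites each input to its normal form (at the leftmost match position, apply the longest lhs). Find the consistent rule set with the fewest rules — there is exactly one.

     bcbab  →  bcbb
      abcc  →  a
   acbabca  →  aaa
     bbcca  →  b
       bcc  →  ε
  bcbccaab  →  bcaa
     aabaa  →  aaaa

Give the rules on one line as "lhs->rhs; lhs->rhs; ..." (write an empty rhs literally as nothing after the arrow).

ab->a; ac->a; ba->b; bcc->

  | bcbab => bcbb
  | abcc => acc => ac => a
  | acbabca => ababca => aabca => aaca => aaa
  | bbcca => ba => b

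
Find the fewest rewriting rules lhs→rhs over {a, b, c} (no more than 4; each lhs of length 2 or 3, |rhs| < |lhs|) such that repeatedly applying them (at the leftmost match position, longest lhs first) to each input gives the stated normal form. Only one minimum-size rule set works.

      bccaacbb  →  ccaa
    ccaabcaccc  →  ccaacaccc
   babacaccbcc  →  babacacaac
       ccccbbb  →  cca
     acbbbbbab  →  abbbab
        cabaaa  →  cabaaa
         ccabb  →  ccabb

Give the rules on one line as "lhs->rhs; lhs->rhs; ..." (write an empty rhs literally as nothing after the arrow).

  | bccaacbb => ccaacbb => ccaa
  | ccaabcaccc => ccaacaccc
  | babacaccbcc => babacacaac
  | ccccbbb => cccb => cca

bc->c; cb->a; cbb->; cbc->aa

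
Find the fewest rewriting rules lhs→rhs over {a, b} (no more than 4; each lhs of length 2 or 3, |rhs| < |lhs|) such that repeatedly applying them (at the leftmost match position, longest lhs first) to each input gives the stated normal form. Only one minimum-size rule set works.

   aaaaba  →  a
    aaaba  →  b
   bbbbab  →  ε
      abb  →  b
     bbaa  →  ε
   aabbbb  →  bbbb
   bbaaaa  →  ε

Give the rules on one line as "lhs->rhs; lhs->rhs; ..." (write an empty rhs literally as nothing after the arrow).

aa->; ab->; aba->b; ba->a

  | aaaaba => aaba => ba => a
  | aaaba => aba => b
  | bbbbab => bbbab => bbab => bab => ab => ε
  | abb => b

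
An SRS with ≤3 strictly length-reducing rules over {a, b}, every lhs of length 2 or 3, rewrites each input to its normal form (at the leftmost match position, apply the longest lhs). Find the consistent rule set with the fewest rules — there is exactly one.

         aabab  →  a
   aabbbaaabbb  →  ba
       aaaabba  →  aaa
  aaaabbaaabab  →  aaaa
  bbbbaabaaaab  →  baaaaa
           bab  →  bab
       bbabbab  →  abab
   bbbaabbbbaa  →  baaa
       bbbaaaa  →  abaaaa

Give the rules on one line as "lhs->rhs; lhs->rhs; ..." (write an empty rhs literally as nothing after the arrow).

  | aabab => aab => a
  | aabbbaaabbb => abbaaabbb => baaaabbb => baaabb => baab => ba
  | aaaabba => aaaba => aaa
  | aaaabbaaabab => aaabaaabab => aaaaabab => aaaaab => aaaa

aab->a; abb->ba; bb->a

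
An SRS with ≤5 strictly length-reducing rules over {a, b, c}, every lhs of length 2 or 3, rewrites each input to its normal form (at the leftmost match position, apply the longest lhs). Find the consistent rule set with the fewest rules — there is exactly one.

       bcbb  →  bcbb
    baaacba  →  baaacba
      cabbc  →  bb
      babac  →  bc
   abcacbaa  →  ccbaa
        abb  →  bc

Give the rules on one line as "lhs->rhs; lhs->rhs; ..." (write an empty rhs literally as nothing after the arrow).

ab->c; abb->bc; bbc->bb; ca->

  | bcbb
  | baaacba
  | cabbc => bbc => bb
  | babac => bcac => bc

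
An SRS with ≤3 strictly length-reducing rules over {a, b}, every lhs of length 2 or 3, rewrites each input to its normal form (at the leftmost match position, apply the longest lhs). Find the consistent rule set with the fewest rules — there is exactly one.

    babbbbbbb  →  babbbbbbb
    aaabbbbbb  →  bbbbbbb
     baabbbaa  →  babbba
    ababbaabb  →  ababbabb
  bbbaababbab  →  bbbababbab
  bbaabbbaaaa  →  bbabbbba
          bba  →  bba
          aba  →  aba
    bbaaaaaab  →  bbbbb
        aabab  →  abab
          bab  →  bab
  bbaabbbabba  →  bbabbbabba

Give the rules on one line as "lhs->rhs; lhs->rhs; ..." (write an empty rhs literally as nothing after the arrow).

aa->a; aaa->b

  | babbbbbbb
  | aaabbbbbb => bbbbbbb
  | baabbbaa => babbbaa => babbba
  | ababbaabb => ababbabb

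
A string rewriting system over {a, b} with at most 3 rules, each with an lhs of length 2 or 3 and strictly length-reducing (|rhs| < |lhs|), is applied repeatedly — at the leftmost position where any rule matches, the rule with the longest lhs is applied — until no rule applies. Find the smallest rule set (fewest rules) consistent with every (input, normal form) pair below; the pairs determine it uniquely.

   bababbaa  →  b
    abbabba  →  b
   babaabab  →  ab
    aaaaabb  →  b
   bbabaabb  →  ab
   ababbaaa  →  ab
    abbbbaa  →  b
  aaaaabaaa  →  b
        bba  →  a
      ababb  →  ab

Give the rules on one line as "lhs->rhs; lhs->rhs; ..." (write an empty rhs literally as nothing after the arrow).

aa->b; ba->b; bb->

  | bababbaa => bbabbaa => abbaa => aaa => ba => b
  | abbabba => aabba => bbba => ba => b
  | babaabab => bbaabab => aabab => bbab => ab
  | aaaaabb => baaabb => baabb => babb => bbb => b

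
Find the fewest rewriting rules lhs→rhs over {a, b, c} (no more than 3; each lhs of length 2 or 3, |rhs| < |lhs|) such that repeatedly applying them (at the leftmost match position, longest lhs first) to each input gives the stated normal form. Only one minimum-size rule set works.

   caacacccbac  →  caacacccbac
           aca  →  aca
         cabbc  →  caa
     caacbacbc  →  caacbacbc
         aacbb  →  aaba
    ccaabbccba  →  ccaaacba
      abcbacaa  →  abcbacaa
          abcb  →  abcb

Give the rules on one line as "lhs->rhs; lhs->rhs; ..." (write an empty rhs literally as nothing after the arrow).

bbc->a; cbb->ba

  | caacacccbac
  | aca
  | cabbc => caa
  | caacbacbc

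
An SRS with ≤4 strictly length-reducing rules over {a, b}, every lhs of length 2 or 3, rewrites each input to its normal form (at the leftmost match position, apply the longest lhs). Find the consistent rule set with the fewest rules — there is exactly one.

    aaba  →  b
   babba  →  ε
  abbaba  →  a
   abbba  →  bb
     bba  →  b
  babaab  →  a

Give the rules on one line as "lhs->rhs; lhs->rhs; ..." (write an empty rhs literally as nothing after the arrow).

  | aaba => bba => b
  | babba => aba => ba => ε
  | abbaba => bbaba => baa => a
  | abbba => bbba => bb

aa->b; ab->b; ba->; bab->a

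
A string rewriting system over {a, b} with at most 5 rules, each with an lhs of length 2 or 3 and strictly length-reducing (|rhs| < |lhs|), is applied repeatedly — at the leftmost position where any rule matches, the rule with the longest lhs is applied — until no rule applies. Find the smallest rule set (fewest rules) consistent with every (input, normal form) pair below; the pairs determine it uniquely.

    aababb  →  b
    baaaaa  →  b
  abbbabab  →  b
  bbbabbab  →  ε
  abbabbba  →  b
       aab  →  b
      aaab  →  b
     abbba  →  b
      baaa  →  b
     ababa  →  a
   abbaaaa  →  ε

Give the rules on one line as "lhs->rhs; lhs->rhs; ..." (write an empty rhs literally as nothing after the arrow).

  | aababb => babb => bbb => b
  | baaaaa => baaaa => baaa => baa => ba => b
  | abbbabab => bbbabab => babab => bbab => ab => b
  | bbbabbab => babbab => bbbab => bab => bb => ε

aa->; ab->b; ba->b; bb->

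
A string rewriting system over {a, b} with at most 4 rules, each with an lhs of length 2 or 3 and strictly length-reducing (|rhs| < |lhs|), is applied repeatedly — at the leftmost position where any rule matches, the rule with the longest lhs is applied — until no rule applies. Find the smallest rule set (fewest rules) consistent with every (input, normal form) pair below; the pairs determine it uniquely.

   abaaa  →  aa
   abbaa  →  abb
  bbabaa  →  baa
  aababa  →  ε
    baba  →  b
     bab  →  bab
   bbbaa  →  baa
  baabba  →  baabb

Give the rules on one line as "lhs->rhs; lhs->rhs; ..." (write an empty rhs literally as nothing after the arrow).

aba->; bba->bb; bbb->b

  | abaaa => aa
  | abbaa => abba => abb
  | bbabaa => bbbaa => baa
  | aababa => aba => ε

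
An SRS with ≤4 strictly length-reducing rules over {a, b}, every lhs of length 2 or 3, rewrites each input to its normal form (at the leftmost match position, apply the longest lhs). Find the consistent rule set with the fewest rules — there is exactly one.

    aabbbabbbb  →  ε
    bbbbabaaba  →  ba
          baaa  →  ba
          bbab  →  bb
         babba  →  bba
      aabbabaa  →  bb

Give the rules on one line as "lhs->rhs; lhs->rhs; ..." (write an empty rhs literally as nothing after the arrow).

  | aabbbabbbb => bbbabbbb => aabbbb => bbbb => ab => ε
  | bbbbabaaba => ababaaba => abaaba => aaba => ba
  | baaa => ba
  | bbab => bb

aa->; ab->; bbb->a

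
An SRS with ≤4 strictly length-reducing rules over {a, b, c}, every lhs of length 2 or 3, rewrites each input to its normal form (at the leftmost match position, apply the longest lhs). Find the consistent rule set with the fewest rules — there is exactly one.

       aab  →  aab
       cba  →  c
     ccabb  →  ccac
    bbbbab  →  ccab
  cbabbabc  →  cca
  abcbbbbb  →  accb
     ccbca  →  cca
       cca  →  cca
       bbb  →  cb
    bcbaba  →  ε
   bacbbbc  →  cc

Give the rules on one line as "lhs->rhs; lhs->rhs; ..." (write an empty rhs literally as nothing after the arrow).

  | aab
  | cba => c
  | ccabb => ccac
  | bbbbab => cbbab => ccab

ba->; bb->c; bc->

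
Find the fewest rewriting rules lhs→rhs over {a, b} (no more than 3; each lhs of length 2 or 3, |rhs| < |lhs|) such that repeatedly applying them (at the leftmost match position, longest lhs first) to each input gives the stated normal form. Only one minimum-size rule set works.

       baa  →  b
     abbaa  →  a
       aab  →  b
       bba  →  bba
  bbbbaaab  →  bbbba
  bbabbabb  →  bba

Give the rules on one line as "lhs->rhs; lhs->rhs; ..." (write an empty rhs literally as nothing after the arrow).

  | baa => b
  | abbaa => abaa => aba => ab => a
  | aab => b
  | bba

aa->; ab->a; aba->ab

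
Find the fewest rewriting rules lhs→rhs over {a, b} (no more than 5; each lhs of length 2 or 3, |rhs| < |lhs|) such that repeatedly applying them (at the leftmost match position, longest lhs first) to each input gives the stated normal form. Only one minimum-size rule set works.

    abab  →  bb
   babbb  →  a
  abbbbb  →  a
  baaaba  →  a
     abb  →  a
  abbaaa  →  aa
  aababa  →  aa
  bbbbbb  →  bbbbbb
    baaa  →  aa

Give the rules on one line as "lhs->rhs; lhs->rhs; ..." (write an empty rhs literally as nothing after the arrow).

aaa->aa; aab->bb; ab->a; ba->a

  | abab => aab => bb
  | babbb => abbb => abb => ab => a
  | abbbbb => abbbb => abbb => abb => ab => a
  | baaaba => aaaba => aaba => bba => ba => a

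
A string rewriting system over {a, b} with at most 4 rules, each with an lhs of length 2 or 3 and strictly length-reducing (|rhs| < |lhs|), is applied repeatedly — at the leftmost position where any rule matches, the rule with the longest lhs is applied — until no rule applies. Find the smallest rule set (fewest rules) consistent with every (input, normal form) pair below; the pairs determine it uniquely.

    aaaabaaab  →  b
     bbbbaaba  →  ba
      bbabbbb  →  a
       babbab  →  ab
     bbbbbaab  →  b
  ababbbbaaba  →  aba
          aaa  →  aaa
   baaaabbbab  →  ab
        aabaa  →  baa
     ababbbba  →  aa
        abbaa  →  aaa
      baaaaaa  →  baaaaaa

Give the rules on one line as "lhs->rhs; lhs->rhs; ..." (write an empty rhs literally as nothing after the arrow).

  | aaaabaaab => aabaaab => baaab => bab => b
  | bbbbaaba => bbbaaba => bbaaba => aaba => ba
  | bbabbbb => abbbb => abbb => abb => a
  | babbab => bbab => ab

aab->b; bab->b; bb->; bbb->bb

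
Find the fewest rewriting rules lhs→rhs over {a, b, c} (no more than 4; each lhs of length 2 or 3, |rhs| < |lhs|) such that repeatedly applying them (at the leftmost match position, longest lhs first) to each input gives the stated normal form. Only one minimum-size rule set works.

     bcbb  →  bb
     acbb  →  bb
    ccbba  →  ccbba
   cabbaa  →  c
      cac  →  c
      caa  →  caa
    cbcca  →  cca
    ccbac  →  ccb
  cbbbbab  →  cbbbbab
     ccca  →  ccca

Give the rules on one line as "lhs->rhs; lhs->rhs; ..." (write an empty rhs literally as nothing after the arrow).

ac->; baa->cc; bc->

  | bcbb => bb
  | acbb => bb
  | ccbba
  | cabbaa => cabcc => cac => c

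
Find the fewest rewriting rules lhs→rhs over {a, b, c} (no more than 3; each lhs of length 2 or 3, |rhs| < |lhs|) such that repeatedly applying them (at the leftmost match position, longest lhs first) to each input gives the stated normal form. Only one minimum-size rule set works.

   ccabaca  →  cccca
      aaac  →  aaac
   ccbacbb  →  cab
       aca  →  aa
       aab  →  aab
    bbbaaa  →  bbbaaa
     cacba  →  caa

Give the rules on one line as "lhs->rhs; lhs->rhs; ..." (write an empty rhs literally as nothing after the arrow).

  | ccabaca => cccca
  | aaac
  | ccbacbb => cacbb => cab
  | aca => aa

aba->c; aca->aa; cb->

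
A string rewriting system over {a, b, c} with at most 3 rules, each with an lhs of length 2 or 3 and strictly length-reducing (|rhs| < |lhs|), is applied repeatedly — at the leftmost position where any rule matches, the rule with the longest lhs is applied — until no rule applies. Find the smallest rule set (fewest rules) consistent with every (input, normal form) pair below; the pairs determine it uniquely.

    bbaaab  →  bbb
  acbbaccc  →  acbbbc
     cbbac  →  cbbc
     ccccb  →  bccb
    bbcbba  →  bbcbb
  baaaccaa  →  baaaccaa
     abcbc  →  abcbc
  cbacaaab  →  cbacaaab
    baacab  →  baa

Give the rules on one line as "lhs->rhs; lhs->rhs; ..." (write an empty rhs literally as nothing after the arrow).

bba->bb; cab->; ccc->bc

  | bbaaab => bbaab => bbab => bbb
  | acbbaccc => acbbccc => acbbbc
  | cbbac => cbbc
  | ccccb => bccb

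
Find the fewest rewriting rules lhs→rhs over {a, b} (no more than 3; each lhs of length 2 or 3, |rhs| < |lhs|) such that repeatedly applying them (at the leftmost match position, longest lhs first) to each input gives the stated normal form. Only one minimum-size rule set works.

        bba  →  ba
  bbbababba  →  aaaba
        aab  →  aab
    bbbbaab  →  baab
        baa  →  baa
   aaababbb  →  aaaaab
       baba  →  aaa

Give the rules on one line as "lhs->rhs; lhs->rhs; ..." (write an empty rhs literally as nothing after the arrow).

bab->aa; bb->b

  | bba => ba
  | bbbababba => bbababba => bababba => aaabba => aaaba
  | aab
  | bbbbaab => bbbaab => bbaab => baab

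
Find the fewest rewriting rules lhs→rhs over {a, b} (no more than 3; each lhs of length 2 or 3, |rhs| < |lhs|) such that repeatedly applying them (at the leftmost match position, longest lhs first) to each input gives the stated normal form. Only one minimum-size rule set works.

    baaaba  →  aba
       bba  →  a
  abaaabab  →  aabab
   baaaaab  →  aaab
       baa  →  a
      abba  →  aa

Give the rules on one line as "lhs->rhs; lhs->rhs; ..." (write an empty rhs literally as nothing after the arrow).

baa->bb; bb->a; bba->a

  | baaaba => bbaba => aba
  | bba => a
  | abaaabab => abbabab => aabab
  | baaaaab => bbaaab => aaab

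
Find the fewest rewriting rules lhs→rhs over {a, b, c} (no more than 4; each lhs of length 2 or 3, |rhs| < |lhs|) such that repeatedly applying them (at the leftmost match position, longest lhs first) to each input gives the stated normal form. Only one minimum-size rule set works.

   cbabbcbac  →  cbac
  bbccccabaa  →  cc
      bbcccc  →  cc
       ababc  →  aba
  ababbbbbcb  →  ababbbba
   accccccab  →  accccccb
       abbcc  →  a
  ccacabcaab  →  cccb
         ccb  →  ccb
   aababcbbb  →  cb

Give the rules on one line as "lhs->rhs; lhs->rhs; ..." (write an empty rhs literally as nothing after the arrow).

aa->c; bc->; bcb->a; ca->c

  | cbabbcbac => cbabaac => cbabcc => cbac
  | bbccccabaa => bcccabaa => ccabaa => ccbaa => ccbc => cc
  | bbcccc => bccc => cc
  | ababc => aba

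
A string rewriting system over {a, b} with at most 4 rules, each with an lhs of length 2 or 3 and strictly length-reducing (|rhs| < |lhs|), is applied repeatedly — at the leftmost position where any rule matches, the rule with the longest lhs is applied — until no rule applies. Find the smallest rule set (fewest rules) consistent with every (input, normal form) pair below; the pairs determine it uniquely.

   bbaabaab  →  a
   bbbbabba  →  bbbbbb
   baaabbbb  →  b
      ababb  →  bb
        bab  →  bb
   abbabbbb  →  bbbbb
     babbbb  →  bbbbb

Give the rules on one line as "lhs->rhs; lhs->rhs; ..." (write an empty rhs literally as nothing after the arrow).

ab->; aba->; ba->b; baa->aa

  | bbaabaab => baabaab => aabaab => aab => a
  | bbbbabba => bbbbbba => bbbbbb
  | baaabbbb => aaabbbb => aabbb => abb => b
  | ababb => bb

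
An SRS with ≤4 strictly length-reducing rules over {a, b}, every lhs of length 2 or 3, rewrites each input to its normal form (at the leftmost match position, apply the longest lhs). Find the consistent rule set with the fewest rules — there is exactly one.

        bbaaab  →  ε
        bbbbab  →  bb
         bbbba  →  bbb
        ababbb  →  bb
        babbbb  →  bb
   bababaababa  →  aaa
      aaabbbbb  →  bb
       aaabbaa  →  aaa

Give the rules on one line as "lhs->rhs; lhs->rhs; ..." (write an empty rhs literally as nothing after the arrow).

ab->; ba->; bab->a

  | bbaaab => baab => ab => ε
  | bbbbab => bbba => bb
  | bbbba => bbb
  | ababbb => abbb => bb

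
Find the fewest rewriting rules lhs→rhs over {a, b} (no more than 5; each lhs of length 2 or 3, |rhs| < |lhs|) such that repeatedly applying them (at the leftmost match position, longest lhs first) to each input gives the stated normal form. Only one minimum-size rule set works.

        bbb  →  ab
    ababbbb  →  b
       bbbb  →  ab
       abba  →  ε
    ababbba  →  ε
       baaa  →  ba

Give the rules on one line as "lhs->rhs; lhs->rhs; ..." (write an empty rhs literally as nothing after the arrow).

aa->; bb->b; bba->a; bbb->ab

  | bbb => ab
  | ababbbb => abaabb => abbb => aab => b
  | bbbb => abb => ab
  | abba => aa => ε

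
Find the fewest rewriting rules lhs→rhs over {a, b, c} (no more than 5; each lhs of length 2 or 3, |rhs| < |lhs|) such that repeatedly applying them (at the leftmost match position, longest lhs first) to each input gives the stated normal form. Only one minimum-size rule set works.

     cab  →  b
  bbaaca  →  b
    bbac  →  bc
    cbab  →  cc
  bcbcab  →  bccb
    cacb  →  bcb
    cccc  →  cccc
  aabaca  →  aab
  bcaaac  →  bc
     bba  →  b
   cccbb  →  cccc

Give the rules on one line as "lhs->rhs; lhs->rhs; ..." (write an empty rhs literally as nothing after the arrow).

  | cab => bb => b
  | bbaaca => baaca => baca => bca => bb => b
  | bbac => bac => bc
  | cbab => cbb => cc

ba->b; bb->b; ca->b; cbb->cc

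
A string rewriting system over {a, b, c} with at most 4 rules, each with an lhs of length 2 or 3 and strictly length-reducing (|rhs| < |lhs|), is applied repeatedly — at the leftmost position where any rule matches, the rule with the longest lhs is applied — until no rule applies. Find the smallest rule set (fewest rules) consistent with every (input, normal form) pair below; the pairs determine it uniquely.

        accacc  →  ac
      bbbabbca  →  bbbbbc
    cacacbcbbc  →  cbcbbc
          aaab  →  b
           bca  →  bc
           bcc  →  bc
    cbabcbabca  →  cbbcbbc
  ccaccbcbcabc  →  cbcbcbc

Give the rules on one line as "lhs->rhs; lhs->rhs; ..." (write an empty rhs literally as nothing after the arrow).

ab->b; ca->c; cc->c

  | accacc => acacc => accc => acc => ac
  | bbbabbca => bbbbbca => bbbbbc
  | cacacbcbbc => ccacbcbbc => cacbcbbc => ccbcbbc => cbcbbc
  | aaab => aab => ab => b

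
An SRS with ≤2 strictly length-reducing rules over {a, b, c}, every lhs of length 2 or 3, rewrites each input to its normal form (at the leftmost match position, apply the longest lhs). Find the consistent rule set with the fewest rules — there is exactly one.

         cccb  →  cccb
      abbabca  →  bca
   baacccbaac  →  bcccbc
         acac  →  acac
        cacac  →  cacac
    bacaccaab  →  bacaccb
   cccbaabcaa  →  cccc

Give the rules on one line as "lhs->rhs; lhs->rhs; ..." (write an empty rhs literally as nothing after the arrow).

aa->; bb->

  | cccb
  | abbabca => aabca => bca
  | baacccbaac => bcccbaac => bcccbc
  | acac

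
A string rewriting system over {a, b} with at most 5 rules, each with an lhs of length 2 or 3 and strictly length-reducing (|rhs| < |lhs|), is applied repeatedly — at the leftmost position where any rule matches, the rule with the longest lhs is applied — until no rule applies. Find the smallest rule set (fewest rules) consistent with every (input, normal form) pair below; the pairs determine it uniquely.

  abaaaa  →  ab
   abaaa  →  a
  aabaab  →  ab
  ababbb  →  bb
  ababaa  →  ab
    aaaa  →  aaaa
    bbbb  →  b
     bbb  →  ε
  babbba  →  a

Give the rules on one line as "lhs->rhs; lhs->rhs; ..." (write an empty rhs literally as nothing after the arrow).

  | abaaaa => abaa => ab
  | abaaa => aba => a
  | aabaab => aabb => ab
  | ababbb => abbb => bb

abb->b; ba->; baa->b; bbb->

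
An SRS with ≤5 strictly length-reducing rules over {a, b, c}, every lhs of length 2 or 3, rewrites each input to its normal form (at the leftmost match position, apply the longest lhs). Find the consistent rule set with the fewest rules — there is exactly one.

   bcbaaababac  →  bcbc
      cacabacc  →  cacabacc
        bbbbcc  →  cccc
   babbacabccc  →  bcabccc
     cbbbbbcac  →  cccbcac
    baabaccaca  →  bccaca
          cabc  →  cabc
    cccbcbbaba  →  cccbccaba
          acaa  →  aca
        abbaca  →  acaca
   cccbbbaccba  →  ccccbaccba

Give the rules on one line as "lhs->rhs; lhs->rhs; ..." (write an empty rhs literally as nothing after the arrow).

aa->a; aac->c; bab->ba; bb->c

  | bcbaaababac => bcbaababac => bcbababac => bcbaabac => bcbabac => bcbaac => bcbc
  | cacabacc
  | bbbbcc => cbbcc => cccc
  | babbacabccc => babacabccc => baacabccc => bcabccc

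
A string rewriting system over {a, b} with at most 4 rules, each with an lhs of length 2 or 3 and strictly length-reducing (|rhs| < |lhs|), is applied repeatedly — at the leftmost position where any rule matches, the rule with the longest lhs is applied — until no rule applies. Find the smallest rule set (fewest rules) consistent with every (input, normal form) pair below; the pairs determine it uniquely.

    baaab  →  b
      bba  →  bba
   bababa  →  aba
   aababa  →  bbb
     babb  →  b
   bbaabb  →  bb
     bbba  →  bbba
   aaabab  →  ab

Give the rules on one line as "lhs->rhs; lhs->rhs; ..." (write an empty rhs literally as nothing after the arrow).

  | baaab => bbab => b
  | bba
  | bababa => aba
  | aababa => baaba => bbaa => bbb

aa->b; aab->ba; bab->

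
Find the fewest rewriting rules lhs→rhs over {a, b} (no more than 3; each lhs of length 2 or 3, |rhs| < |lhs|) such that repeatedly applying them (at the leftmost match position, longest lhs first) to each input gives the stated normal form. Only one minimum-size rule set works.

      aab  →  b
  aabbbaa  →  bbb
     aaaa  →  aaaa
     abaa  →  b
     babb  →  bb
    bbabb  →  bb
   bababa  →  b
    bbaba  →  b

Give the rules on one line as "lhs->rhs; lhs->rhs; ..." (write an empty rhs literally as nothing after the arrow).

  | aab => ab => b
  | aabbbaa => abbbaa => bbbaa => bbba => bbb
  | aaaa
  | abaa => baa => ba => b

ab->b; ba->b; bab->ab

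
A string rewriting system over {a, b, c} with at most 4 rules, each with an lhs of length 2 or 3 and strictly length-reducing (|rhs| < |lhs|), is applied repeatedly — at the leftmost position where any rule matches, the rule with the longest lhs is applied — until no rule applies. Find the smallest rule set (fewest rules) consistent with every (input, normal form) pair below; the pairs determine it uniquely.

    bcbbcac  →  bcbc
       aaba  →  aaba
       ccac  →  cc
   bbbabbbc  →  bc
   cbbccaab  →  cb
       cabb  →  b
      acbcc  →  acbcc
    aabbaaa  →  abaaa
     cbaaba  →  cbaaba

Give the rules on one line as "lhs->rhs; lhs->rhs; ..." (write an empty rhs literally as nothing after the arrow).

abb->b; bb->b; ca->

  | bcbbcac => bcbcac => bcbc
  | aaba
  | ccac => cc
  | bbbabbbc => bbabbbc => babbbc => bbbc => bbc => bc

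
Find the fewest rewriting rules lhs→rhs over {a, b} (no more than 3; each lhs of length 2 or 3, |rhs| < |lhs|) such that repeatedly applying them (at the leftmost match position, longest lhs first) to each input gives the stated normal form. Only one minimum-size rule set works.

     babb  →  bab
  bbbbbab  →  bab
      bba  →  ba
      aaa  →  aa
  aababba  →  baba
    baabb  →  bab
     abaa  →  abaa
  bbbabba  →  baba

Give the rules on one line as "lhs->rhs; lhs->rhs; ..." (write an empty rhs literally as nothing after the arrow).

  | babb => bab
  | bbbbbab => bbbbab => bbbab => bbab => bab
  | bba => ba
  | aaa => aa

aaa->aa; aab->ba; bb->b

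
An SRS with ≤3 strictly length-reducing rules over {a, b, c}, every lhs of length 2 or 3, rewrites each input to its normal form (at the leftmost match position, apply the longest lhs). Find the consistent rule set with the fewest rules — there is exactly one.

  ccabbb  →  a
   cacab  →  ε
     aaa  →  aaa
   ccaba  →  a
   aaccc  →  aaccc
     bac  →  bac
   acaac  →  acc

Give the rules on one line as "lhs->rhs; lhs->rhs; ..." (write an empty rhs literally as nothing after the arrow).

  | ccabbb => ccbbb => bb => a
  | cacab => ccab => ccb => ε
  | aaa
  | ccaba => ccba => a

bb->a; ca->c; ccb->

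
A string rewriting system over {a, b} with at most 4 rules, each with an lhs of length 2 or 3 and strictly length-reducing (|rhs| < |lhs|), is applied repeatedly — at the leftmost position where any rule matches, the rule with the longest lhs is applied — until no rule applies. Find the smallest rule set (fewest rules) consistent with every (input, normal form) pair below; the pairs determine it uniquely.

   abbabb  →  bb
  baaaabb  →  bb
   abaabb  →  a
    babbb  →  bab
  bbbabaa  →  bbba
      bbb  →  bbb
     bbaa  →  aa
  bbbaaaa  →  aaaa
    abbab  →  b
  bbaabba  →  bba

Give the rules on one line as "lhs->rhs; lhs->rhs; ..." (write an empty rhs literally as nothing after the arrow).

  | abbabb => aabb => bb
  | baaaabb => aaaabb => aabb => bb
  | abaabb => abb => a
  | babbb => bab

aab->b; aba->; abb->a; baa->aa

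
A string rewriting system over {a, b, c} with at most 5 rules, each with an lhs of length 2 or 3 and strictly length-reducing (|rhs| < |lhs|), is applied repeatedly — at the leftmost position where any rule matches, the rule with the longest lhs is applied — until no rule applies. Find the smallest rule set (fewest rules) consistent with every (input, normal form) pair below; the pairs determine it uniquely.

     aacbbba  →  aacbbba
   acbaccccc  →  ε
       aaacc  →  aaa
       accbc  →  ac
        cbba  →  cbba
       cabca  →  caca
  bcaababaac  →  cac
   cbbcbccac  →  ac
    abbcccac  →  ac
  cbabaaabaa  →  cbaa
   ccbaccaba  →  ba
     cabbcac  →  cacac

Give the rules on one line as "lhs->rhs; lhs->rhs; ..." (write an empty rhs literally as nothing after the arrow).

aba->; bc->c; cc->; ccc->ba

  | aacbbba
  | acbaccccc => acbabacc => acbcc => accc => aba => ε
  | aaacc => aaa
  | accbc => abc => ac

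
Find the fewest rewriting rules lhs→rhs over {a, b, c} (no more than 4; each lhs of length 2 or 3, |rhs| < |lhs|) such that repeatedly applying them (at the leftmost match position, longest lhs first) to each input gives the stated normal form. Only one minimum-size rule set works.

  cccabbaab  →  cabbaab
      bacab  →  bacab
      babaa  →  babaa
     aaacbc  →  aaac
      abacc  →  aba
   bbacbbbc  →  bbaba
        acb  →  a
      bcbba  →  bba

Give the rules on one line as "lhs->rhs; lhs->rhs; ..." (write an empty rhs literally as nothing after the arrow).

bbc->ba; cb->; cc->

  | cccabbaab => cabbaab
  | bacab
  | babaa
  | aaacbc => aaac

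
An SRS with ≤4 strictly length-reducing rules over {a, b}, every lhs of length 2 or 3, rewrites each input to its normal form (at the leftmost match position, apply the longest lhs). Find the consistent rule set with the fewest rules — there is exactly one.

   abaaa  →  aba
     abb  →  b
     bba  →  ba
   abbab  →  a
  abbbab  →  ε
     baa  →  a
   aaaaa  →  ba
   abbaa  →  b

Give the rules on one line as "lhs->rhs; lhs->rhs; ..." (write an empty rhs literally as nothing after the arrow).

  | abaaa => abba => aba
  | abb => aa => b
  | bba => ba
  | abbab => abab => a

aa->b; bab->; bb->a; bba->ba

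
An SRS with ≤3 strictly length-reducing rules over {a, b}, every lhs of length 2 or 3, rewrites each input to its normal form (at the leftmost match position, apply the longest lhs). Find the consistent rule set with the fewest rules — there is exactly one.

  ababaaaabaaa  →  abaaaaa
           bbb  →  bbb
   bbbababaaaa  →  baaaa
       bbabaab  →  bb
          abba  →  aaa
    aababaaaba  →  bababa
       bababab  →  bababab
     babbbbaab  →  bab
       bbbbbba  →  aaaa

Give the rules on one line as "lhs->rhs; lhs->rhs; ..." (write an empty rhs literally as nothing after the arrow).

aab->b; bba->aa

  | ababaaaabaaa => ababaabaaa => ababbaaa => abaaaaa
  | bbb
  | bbbababaaaa => baababaaaa => bbabaaaa => aabaaaa => baaaa
  | bbabaab => aabaab => baab => bb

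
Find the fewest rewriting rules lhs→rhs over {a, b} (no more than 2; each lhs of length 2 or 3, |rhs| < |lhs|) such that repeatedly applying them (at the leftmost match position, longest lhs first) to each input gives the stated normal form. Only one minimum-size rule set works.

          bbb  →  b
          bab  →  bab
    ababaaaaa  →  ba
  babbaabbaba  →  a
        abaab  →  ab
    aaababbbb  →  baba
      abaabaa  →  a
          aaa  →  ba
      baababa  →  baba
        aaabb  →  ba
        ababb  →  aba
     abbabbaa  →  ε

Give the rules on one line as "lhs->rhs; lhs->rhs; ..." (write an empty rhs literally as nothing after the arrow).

aa->b; bb->

  | bbb => b
  | bab
  | ababaaaaa => ababbaaa => abaaaa => abbaa => aaa => ba
  | babbaabbaba => baaabbaba => bbabbaba => abbaba => aaba => bba => a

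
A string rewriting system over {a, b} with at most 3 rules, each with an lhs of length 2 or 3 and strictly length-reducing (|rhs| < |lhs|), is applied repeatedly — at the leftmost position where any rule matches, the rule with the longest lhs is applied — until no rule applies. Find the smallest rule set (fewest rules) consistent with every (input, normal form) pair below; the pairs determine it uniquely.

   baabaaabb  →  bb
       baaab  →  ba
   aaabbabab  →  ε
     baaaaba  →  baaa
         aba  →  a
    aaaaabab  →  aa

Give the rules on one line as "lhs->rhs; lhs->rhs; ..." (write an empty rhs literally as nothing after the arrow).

  | baabaaabb => baaabb => bab => bb
  | baaab => ba
  | aaabbabab => ababab => abab => ab => ε
  | baaaaba => baaa

aab->; ab->; bab->bb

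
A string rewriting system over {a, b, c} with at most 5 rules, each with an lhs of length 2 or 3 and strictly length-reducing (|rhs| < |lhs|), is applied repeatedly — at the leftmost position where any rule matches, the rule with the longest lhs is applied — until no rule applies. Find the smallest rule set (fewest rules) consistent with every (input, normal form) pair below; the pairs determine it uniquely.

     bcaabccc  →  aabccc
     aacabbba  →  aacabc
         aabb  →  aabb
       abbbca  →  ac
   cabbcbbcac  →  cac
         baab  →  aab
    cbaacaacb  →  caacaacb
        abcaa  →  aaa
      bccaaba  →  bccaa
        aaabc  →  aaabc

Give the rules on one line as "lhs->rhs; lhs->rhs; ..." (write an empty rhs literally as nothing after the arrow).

aba->a; ba->a; bba->c; bca->a

  | bcaabccc => aabccc
  | aacabbba => aacabc
  | aabb
  | abbbca => abba => ac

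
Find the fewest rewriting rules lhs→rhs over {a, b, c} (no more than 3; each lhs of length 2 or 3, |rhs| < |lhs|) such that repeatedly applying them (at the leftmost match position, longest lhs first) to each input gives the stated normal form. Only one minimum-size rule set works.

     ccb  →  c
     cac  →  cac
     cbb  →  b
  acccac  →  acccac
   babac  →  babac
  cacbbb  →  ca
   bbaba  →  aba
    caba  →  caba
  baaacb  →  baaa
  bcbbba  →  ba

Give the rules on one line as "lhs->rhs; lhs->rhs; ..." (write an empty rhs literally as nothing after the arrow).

  | ccb => c
  | cac
  | cbb => b
  | acccac

bb->; cb->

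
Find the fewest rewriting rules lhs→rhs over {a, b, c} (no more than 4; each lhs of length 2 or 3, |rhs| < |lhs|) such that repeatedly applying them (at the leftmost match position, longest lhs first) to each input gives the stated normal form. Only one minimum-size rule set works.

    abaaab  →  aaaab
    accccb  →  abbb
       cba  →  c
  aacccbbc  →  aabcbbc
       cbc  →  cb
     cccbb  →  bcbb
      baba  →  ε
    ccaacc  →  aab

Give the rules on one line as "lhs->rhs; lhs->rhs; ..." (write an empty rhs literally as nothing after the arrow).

  | abaaab => aaaab
  | accccb => abccb => abbb
  | cba => c
  | aacccbbc => aabcbbc

ba->; baa->aa; cbc->cb; cc->b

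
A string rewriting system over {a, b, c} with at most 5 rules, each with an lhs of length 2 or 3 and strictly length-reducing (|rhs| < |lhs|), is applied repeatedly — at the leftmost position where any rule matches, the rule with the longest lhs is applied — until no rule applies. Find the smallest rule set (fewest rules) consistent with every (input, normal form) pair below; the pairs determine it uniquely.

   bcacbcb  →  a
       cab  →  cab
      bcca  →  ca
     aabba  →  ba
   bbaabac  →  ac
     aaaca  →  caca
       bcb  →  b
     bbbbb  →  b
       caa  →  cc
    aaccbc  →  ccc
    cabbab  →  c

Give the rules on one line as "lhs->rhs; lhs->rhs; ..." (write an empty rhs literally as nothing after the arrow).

aa->c; bb->; bc->; cb->

  | bcacbcb => acbcb => acb => a
  | cab
  | bcca => ca
  | aabba => cbba => ba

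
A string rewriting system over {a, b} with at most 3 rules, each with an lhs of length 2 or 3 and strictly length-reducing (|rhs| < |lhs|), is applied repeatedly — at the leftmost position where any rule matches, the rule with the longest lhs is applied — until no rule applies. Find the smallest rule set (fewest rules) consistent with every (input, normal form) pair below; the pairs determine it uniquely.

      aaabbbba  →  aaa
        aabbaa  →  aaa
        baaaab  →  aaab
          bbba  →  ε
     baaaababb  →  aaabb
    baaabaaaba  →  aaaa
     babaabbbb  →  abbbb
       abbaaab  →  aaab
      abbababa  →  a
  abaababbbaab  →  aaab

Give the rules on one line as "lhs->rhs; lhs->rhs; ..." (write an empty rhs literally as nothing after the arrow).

  | aaabbbba => aaabbba => aaabba => aaaba => aaa
  | aabbaa => aabaa => aaa
  | baaaab => aaab
  | bbba => bba => ba => ε

ba->; bba->ba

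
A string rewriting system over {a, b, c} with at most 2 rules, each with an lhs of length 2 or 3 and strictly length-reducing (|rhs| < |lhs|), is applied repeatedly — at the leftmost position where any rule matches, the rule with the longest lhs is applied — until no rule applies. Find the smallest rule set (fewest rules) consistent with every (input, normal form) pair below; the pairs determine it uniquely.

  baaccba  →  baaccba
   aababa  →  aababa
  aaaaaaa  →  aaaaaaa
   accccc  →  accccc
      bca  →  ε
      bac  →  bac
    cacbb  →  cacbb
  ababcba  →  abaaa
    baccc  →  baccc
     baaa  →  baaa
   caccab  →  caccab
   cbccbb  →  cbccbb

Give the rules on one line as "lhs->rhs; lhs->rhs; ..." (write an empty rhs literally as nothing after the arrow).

  | baaccba
  | aababa
  | aaaaaaa
  | accccc

bca->; bcb->a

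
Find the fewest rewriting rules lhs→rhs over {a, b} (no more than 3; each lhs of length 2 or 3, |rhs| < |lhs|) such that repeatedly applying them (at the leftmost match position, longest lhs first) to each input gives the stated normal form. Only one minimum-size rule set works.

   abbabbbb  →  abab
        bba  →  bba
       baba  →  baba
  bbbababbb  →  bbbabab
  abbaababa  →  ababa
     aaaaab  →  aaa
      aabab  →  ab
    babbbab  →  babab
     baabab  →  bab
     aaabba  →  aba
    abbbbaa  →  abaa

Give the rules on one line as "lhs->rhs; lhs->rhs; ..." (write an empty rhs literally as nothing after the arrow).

aab->; abb->ab

  | abbabbbb => ababbbb => ababbb => ababb => abab
  | bba
  | baba
  | bbbababbb => bbbababb => bbbabab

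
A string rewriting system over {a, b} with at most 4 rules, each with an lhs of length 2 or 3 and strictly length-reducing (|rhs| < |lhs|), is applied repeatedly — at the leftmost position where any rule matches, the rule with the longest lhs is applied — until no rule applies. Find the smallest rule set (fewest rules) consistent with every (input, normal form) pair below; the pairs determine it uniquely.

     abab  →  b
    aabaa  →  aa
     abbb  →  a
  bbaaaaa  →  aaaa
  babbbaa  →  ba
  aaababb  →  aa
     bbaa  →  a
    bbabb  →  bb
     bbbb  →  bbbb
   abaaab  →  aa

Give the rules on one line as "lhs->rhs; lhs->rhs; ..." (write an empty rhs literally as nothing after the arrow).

  | abab => b
  | aabaa => aa
  | abbb => abb => ab => a
  | bbaaaaa => aaaa

ab->a; aba->; bba->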